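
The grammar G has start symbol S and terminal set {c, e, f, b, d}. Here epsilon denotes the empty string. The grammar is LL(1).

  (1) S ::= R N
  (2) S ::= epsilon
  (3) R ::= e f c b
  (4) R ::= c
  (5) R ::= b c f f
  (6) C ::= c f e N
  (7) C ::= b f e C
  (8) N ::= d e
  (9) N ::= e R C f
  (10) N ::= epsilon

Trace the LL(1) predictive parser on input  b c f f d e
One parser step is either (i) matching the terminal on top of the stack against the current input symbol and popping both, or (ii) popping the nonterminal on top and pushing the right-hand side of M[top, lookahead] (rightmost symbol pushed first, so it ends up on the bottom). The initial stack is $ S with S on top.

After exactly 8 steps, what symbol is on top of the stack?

e

step 1: stack=$ S  input=b c f f d e $  — expand S ::= R N
step 2: stack=$ N R  input=b c f f d e $  — expand R ::= b c f f
step 3: stack=$ N f f c b  input=b c f f d e $  — match b
step 4: stack=$ N f f c  input=c f f d e $  — match c
step 5: stack=$ N f f  input=f f d e $  — match f
step 6: stack=$ N f  input=f d e $  — match f
step 7: stack=$ N  input=d e $  — expand N ::= d e
step 8: stack=$ e d  input=d e $  — match d
Stack after step 8: $ e (top = e).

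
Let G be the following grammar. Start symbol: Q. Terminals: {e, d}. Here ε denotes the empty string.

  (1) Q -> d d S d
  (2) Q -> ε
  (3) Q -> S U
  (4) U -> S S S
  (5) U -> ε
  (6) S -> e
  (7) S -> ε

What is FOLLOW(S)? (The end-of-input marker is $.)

FIRST(S) = {ε, e}
FIRST(U) = {ε, e}  (via S S S)
FIRST(Q) = {ε, d, e}  (via S U)
FOLLOW(Q) includes $ since Q is the start symbol.
FOLLOW(Q): Q appears on no right-hand side. Thus FOLLOW(Q) = {$}.
FOLLOW(U): in Q->S U, the suffix after U is empty, so FOLLOW(U) ⊇ FOLLOW(Q) = {$}. Thus FOLLOW(U) = {$}.
FOLLOW(S): in Q->d d S d, S is followed by d with FIRST {d}; in Q->S U, S is followed by U with FIRST {ε, e}; in Q->S U, the suffix after S is nullable, so FOLLOW(S) ⊇ FOLLOW(Q) = {$}; in U->S S S (occurrence 1), S is followed by S S with FIRST {ε, e}; in U->S S S (occurrence 1), the suffix after S is nullable, so FOLLOW(S) ⊇ FOLLOW(U) = {$}; in U->S S S (occurrence 2), S is followed by S with FIRST {ε, e}; in U->S S S (occurrence 2), the suffix after S is nullable, so FOLLOW(S) ⊇ FOLLOW(U) = {$}; in U->S S S (occurrence 3), the suffix after S is empty, so FOLLOW(S) ⊇ FOLLOW(U) = {$}. Thus FOLLOW(S) = {$, d, e}.

{$, d, e}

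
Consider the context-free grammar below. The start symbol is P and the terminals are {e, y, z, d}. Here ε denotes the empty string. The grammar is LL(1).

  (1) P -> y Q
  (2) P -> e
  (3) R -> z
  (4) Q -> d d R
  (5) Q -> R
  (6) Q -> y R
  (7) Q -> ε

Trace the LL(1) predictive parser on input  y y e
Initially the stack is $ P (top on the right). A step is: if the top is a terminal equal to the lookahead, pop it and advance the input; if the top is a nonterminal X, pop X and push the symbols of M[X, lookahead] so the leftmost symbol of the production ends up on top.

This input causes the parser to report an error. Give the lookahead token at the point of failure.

     Stack  Input    Action
  1  $ P    y y e $  expand P -> y Q
  2  $ Q y  y y e $  match y
  3  $ Q    y e $    expand Q -> y R
  4  $ R y  y e $    match y
  5  $ R    e $      error: M[R, e] is empty

e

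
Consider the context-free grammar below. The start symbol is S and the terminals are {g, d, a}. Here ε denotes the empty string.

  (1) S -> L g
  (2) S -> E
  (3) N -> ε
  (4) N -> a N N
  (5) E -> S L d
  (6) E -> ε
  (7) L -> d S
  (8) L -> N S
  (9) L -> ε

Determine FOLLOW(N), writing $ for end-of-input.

{a, d, g}

FIRST(N): from N->ε we get {ε}; from N->a N N we get {a}. So FIRST(N) = {ε, a}.
FIRST(S): from S->L g we get {a, d, g}; from S->E we get {ε, a, d, g}. So FIRST(S) = {ε, a, d, g}.
FIRST(L): from L->d S we get {d}; from L->N S we get {ε, a, d, g}; from L->ε we get {ε}. So FIRST(L) = {ε, a, d, g}.
FIRST(E): from E->S L d we get {a, d, g}; from E->ε we get {ε}. So FIRST(E) = {ε, a, d, g}.
FOLLOW(S) includes $ since S is the start symbol.
FOLLOW(L): in S->L g, L is followed by g with FIRST {g}; in E->S L d, L is followed by d with FIRST {d}. Thus FOLLOW(L) = {d, g}.
FOLLOW(S): in E->S L d, S is followed by L d with FIRST {a, d, g}; in L->d S, the suffix after S is empty, so FOLLOW(S) ⊇ FOLLOW(L) = {d, g}; in L->N S, the suffix after S is empty, so FOLLOW(S) ⊇ FOLLOW(L) = {d, g}. Thus FOLLOW(S) = {$, a, d, g}.
FOLLOW(N): in N->a N N (occurrence 1), N is followed by N with FIRST {ε, a}; in N->a N N (occurrence 1), the suffix after N is nullable (adds nothing new); in N->a N N (occurrence 2), the suffix after N is empty (adds nothing new); in L->N S, N is followed by S with FIRST {ε, a, d, g}; in L->N S, the suffix after N is nullable, so FOLLOW(N) ⊇ FOLLOW(L) = {d, g}. Thus FOLLOW(N) = {a, d, g}.
FOLLOW(E): in S->E, the suffix after E is empty, so FOLLOW(E) ⊇ FOLLOW(S) = {$, a, d, g}. Thus FOLLOW(E) = {$, a, d, g}.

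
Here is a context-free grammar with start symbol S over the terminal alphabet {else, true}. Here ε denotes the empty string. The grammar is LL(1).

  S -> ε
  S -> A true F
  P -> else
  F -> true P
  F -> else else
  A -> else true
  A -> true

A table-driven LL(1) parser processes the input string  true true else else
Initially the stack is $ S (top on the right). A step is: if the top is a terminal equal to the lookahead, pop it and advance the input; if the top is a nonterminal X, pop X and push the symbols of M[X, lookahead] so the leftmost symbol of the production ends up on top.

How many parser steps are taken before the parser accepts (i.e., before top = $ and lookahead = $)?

     Stack          Input                  Action
  1  $ S            true true else else $  expand S -> A true F
  2  $ F true A     true true else else $  expand A -> true
  3  $ F true true  true true else else $  match true
  4  $ F true       true else else $       match true
  5  $ F            else else $            expand F -> else else
  6  $ else else    else else $            match else
  7  $ else         else $                 match else
Accept reached after 7 steps.

7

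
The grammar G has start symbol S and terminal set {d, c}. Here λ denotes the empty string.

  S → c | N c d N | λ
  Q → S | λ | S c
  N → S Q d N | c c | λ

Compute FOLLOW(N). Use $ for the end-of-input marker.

FIRST(S) = {λ, c, d}  (via N c d N)
FIRST(Q) = {λ, c, d}  (via S, S c)
FIRST(N) = {λ, c, d}  (via S Q d N)
FOLLOW(S) includes $ since S is the start symbol.
FOLLOW(Q): in N→S Q d N, Q is followed by d N with FIRST {d}. Thus FOLLOW(Q) = {d}.
FOLLOW(S): in Q→S, the suffix after S is empty, so FOLLOW(S) ⊇ FOLLOW(Q) = {d}; in Q→S c, S is followed by c with FIRST {c}; in N→S Q d N, S is followed by Q d N with FIRST {c, d}. Thus FOLLOW(S) = {$, c, d}.
FOLLOW(N): in S→N c d N (occurrence 1), N is followed by c d N with FIRST {c}; in S→N c d N (occurrence 2), the suffix after N is empty, so FOLLOW(N) ⊇ FOLLOW(S) = {$, c, d}; in N→S Q d N, the suffix after N is empty (adds nothing new). Thus FOLLOW(N) = {$, c, d}.

{$, c, d}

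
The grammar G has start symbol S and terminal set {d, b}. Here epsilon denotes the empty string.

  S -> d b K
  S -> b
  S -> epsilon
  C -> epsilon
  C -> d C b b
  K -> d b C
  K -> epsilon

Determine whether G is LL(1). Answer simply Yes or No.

Yes

FIRST(S) = {epsilon, b, d}
FIRST(C) = {epsilon, d}
FIRST(K) = {epsilon, d}
FOLLOW(S) = {$}
FOLLOW(C) = {$, b}
FOLLOW(K) = {$}
Each cell of M receives at most one production.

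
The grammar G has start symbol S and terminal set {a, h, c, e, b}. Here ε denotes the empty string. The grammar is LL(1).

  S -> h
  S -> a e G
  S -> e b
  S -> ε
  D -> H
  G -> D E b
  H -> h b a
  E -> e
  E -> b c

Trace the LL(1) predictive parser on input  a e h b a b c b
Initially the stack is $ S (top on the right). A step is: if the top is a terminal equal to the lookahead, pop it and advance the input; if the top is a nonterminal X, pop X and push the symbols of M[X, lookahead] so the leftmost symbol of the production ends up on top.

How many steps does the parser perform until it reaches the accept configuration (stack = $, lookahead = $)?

13

step 1: stack=$ S  input=a e h b a b c b $  — expand S -> a e G
step 2: stack=$ G e a  input=a e h b a b c b $  — match a
step 3: stack=$ G e  input=e h b a b c b $  — match e
step 4: stack=$ G  input=h b a b c b $  — expand G -> D E b
step 5: stack=$ b E D  input=h b a b c b $  — expand D -> H
step 6: stack=$ b E H  input=h b a b c b $  — expand H -> h b a
step 7: stack=$ b E a b h  input=h b a b c b $  — match h
step 8: stack=$ b E a b  input=b a b c b $  — match b
step 9: stack=$ b E a  input=a b c b $  — match a
step 10: stack=$ b E  input=b c b $  — expand E -> b c
step 11: stack=$ b c b  input=b c b $  — match b
step 12: stack=$ b c  input=c b $  — match c
step 13: stack=$ b  input=b $  — match b
Accept reached after 13 steps.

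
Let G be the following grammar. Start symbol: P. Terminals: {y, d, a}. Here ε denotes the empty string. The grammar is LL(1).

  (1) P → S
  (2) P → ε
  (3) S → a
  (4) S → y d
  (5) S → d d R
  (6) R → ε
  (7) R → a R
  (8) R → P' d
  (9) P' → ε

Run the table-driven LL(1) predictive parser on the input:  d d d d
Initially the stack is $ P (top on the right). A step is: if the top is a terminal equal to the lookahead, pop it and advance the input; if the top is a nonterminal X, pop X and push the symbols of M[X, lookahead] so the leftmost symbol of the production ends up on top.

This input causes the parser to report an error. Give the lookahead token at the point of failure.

step 1: stack=$ P  input=d d d d $  — expand P → S
step 2: stack=$ S  input=d d d d $  — expand S → d d R
step 3: stack=$ R d d  input=d d d d $  — match d
step 4: stack=$ R d  input=d d d $  — match d
step 5: stack=$ R  input=d d $  — expand R → P' d
step 6: stack=$ d P'  input=d d $  — expand P' → ε
step 7: stack=$ d  input=d d $  — match d
step 8: stack=$  input=d $  — error: stack empty but input remains

d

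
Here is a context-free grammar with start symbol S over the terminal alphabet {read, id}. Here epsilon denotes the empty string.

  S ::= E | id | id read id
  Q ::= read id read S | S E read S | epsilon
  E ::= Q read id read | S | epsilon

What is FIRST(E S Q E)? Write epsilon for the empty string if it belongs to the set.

{epsilon, id, read}

FIRST(S): from S::=E we get {epsilon, id, read}; from S::=id we get {id}; from S::=id read id we get {id}. So FIRST(S) = {epsilon, id, read}.
FIRST(Q): from Q::=read id read S we get {read}; from Q::=S E read S we get {id, read}; from Q::=epsilon we get {epsilon}. So FIRST(Q) = {epsilon, id, read}.
FIRST(E): from E::=Q read id read we get {id, read}; from E::=S we get {epsilon, id, read}; from E::=epsilon we get {epsilon}. So FIRST(E) = {epsilon, id, read}.
FIRST(E S Q E): take FIRST of each symbol in turn, carrying on past any symbol whose FIRST contains epsilon; result {epsilon, id, read}.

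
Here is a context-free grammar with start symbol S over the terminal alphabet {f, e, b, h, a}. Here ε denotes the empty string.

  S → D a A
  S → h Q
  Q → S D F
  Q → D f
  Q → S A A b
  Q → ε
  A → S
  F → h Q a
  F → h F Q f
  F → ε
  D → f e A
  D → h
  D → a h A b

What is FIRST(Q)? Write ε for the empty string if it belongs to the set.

FIRST(F) = {ε, h}
FIRST(D) = {a, f, h}
FIRST(S) = {a, f, h}  (via D a A)
FIRST(Q) = {ε, a, f, h}  (via S D F, D f, S A A b)
FIRST(A) = {a, f, h}  (via S)

{ε, a, f, h}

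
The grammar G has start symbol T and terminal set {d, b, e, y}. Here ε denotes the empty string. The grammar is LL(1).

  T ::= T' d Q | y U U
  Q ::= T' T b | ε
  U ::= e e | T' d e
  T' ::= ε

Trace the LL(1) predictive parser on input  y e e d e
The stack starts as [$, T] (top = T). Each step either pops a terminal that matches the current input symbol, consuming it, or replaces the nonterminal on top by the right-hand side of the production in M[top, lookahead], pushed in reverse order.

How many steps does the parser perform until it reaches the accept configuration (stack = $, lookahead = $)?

     Stack     Input        Action
  1  $ T       y e e d e $  expand T ::= y U U
  2  $ U U y   y e e d e $  match y
  3  $ U U     e e d e $    expand U ::= e e
  4  $ U e e   e e d e $    match e
  5  $ U e     e d e $      match e
  6  $ U       d e $        expand U ::= T' d e
  7  $ e d T'  d e $        expand T' ::= ε
  8  $ e d     d e $        match d
  9  $ e       e $          match e
Accept reached after 9 steps.

9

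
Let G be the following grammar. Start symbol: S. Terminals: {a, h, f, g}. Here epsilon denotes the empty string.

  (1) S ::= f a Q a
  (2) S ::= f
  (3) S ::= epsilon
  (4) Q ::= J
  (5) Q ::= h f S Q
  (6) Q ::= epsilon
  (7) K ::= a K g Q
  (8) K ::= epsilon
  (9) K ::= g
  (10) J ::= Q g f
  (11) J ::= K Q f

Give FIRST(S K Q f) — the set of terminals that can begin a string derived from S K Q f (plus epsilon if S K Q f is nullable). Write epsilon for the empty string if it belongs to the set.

{a, f, g, h}

FIRST(S): from S::=f a Q a we get {f}; from S::=f we get {f}; from S::=epsilon we get {epsilon}. So FIRST(S) = {epsilon, f}.
FIRST(K): from K::=a K g Q we get {a}; from K::=epsilon we get {epsilon}; from K::=g we get {g}. So FIRST(K) = {epsilon, a, g}.
FIRST(Q): from Q::=J we get {a, f, g, h}; from Q::=h f S Q we get {h}; from Q::=epsilon we get {epsilon}. So FIRST(Q) = {epsilon, a, f, g, h}.
FIRST(J): from J::=Q g f we get {a, f, g, h}; from J::=K Q f we get {a, f, g, h}. So FIRST(J) = {a, f, g, h}.
FIRST(S K Q f): take FIRST of each symbol in turn, carrying on past any symbol whose FIRST contains epsilon; result {a, f, g, h}.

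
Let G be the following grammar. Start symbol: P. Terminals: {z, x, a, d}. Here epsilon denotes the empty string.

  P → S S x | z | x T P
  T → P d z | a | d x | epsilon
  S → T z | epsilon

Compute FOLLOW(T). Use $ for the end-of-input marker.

FIRST(P): from P→S S x we get {a, d, x, z}; from P→z we get {z}; from P→x T P we get {x}. So FIRST(P) = {a, d, x, z}.
FIRST(T): from T→P d z we get {a, d, x, z}; from T→a we get {a}; from T→d x we get {d}; from T→epsilon we get {epsilon}. So FIRST(T) = {epsilon, a, d, x, z}.
FIRST(S): from S→T z we get {a, d, x, z}; from S→epsilon we get {epsilon}. So FIRST(S) = {epsilon, a, d, x, z}.
FOLLOW(P) includes $ since P is the start symbol.
FOLLOW(P): in P→x T P, the suffix after P is empty (adds nothing new); in T→P d z, P is followed by d z with FIRST {d}. Thus FOLLOW(P) = {$, d}.
FOLLOW(T): in P→x T P, T is followed by P with FIRST {a, d, x, z}; in S→T z, T is followed by z with FIRST {z}. Thus FOLLOW(T) = {a, d, x, z}.
FOLLOW(S): in P→S S x (occurrence 1), S is followed by S x with FIRST {a, d, x, z}; in P→S S x (occurrence 2), S is followed by x with FIRST {x}. Thus FOLLOW(S) = {a, d, x, z}.

{a, d, x, z}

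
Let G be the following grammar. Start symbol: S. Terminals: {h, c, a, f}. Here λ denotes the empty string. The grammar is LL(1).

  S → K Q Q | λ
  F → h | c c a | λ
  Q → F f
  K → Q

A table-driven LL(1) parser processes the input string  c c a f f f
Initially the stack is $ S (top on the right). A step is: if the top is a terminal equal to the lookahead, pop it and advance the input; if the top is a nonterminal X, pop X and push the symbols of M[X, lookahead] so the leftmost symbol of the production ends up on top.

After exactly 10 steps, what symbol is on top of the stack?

f

      Stack          Input          Action
   1  $ S            c c a f f f $  expand S → K Q Q
   2  $ Q Q K        c c a f f f $  expand K → Q
   3  $ Q Q Q        c c a f f f $  expand Q → F f
   4  $ Q Q f F      c c a f f f $  expand F → c c a
   5  $ Q Q f a c c  c c a f f f $  match c
   6  $ Q Q f a c    c a f f f $    match c
   7  $ Q Q f a      a f f f $      match a
   8  $ Q Q f        f f f $        match f
   9  $ Q Q          f f $          expand Q → F f
  10  $ Q f F        f f $          expand F → λ
Stack after step 10: $ Q f (top = f).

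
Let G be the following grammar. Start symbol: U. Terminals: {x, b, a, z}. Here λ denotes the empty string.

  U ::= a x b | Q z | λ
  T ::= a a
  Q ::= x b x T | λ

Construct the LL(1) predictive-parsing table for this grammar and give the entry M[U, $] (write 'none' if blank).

U ::= λ

FIRST(T): from T::=a a we get {a}. So FIRST(T) = {a}.
FIRST(Q): from Q::=x b x T we get {x}; from Q::=λ we get {λ}. So FIRST(Q) = {λ, x}.
FIRST(U): from U::=a x b we get {a}; from U::=Q z we get {x, z}; from U::=λ we get {λ}. So FIRST(U) = {λ, a, x, z}.
FOLLOW(U) includes $ since U is the start symbol.
FOLLOW(U): U appears on no right-hand side. Thus FOLLOW(U) = {$}.
For U ::= a x b: FIRST(a x b) = {a}, so it goes in M[U, t] for t ∈ {a}.
For U ::= Q z: FIRST(Q z) = {x, z}, so it goes in M[U, t] for t ∈ {x, z}.
For U ::= λ: FIRST(λ) = {λ}, so it goes in M[U, t] for t ∈ {}; since λ ∈ FIRST, also for every t ∈ FOLLOW(U) = {$}.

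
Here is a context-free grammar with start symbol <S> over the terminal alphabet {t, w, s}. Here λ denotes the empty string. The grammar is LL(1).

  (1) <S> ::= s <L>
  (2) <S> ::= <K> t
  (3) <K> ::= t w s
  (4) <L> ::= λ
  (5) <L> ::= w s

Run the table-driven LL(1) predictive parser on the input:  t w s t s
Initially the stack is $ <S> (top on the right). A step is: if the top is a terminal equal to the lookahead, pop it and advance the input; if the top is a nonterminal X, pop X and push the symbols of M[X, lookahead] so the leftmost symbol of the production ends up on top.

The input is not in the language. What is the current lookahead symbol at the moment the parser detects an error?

     Stack      Input        Action
  1  $ <S>      t w s t s $  expand <S> ::= <K> t
  2  $ t <K>    t w s t s $  expand <K> ::= t w s
  3  $ t s w t  t w s t s $  match t
  4  $ t s w    w s t s $    match w
  5  $ t s      s t s $      match s
  6  $ t        t s $        match t
  7  $          s $          error: stack empty but input remains

s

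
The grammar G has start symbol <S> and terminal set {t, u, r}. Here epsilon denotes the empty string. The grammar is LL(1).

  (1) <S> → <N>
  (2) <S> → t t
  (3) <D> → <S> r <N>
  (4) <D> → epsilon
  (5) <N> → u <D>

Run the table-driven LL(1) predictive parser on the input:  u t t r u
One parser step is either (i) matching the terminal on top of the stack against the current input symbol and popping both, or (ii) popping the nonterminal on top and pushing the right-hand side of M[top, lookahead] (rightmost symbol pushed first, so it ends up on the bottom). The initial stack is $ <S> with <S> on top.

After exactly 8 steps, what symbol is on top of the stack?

<N>

     Stack        Input        Action
  1  $ <S>        u t t r u $  expand <S> → <N>
  2  $ <N>        u t t r u $  expand <N> → u <D>
  3  $ <D> u      u t t r u $  match u
  4  $ <D>        t t r u $    expand <D> → <S> r <N>
  5  $ <N> r <S>  t t r u $    expand <S> → t t
  6  $ <N> r t t  t t r u $    match t
  7  $ <N> r t    t r u $      match t
  8  $ <N> r      r u $        match r
Stack after step 8: $ <N> (top = <N>).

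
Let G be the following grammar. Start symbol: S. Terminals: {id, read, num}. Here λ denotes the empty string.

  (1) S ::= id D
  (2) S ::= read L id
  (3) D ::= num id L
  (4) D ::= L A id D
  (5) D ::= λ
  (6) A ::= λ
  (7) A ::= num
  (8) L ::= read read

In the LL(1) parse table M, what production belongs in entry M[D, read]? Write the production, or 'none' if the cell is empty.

FIRST(S): from S::=id D we get {id}; from S::=read L id we get {read}. So FIRST(S) = {id, read}.
FIRST(A): from A::=λ we get {λ}; from A::=num we get {num}. So FIRST(A) = {λ, num}.
FIRST(L): from L::=read read we get {read}. So FIRST(L) = {read}.
FIRST(D): from D::=num id L we get {num}; from D::=L A id D we get {read}; from D::=λ we get {λ}. So FIRST(D) = {λ, num, read}.
FOLLOW(S) includes $ since S is the start symbol.
FOLLOW(S): S appears on no right-hand side. Thus FOLLOW(S) = {$}.
FOLLOW(D): in S::=id D, the suffix after D is empty, so FOLLOW(D) ⊇ FOLLOW(S) = {$}; in D::=L A id D, the suffix after D is empty (adds nothing new). Thus FOLLOW(D) = {$}.
For D ::= num id L: FIRST(num id L) = {num}, so it goes in M[D, t] for t ∈ {num}.
For D ::= L A id D: FIRST(L A id D) = {read}, so it goes in M[D, t] for t ∈ {read}.
For D ::= λ: FIRST(λ) = {λ}, so it goes in M[D, t] for t ∈ {}; since λ ∈ FIRST, also for every t ∈ FOLLOW(D) = {$}.

D ::= L A id D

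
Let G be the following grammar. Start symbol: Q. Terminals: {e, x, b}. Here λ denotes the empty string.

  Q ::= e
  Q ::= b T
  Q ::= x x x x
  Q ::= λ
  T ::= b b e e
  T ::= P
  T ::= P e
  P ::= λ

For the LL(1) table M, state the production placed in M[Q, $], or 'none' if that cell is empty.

Q ::= λ

FIRST(Q) = {λ, b, e, x}
FIRST(P) = {λ}
FIRST(T) = {λ, b, e}  (via P, P e)
FOLLOW(Q) includes $ since Q is the start symbol.
FOLLOW(Q): Q appears on no right-hand side. Thus FOLLOW(Q) = {$}.
For Q ::= e: FIRST(e) = {e}, so it goes in M[Q, t] for t ∈ {e}.
For Q ::= b T: FIRST(b T) = {b}, so it goes in M[Q, t] for t ∈ {b}.
For Q ::= x x x x: FIRST(x x x x) = {x}, so it goes in M[Q, t] for t ∈ {x}.
For Q ::= λ: FIRST(λ) = {λ}, so it goes in M[Q, t] for t ∈ {}; since λ ∈ FIRST, also for every t ∈ FOLLOW(Q) = {$}.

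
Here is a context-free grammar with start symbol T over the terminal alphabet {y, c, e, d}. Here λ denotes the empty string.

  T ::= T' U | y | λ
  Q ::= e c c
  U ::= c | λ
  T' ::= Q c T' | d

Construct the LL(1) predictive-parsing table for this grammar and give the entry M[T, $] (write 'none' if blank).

T ::= λ

FIRST(Q): from Q::=e c c we get {e}. So FIRST(Q) = {e}.
FIRST(U): from U::=c we get {c}; from U::=λ we get {λ}. So FIRST(U) = {λ, c}.
FIRST(T'): from T'::=Q c T' we get {e}; from T'::=d we get {d}. So FIRST(T') = {d, e}.
FIRST(T): from T::=T' U we get {d, e}; from T::=y we get {y}; from T::=λ we get {λ}. So FIRST(T) = {λ, d, e, y}.
FOLLOW(T) includes $ since T is the start symbol.
FOLLOW(T): T appears on no right-hand side. Thus FOLLOW(T) = {$}.
For T ::= T' U: FIRST(T' U) = {d, e}, so it goes in M[T, t] for t ∈ {d, e}.
For T ::= y: FIRST(y) = {y}, so it goes in M[T, t] for t ∈ {y}.
For T ::= λ: FIRST(λ) = {λ}, so it goes in M[T, t] for t ∈ {}; since λ ∈ FIRST, also for every t ∈ FOLLOW(T) = {$}.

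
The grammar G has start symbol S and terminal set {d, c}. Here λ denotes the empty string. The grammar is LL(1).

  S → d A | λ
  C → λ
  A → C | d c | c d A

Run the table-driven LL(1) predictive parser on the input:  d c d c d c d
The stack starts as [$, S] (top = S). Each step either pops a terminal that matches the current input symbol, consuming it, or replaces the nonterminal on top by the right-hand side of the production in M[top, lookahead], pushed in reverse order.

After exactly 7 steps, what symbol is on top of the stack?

     Stack    Input            Action
  1  $ S      d c d c d c d $  expand S → d A
  2  $ A d    d c d c d c d $  match d
  3  $ A      c d c d c d $    expand A → c d A
  4  $ A d c  c d c d c d $    match c
  5  $ A d    d c d c d $      match d
  6  $ A      c d c d $        expand A → c d A
  7  $ A d c  c d c d $        match c
Stack after step 7: $ A d (top = d).

d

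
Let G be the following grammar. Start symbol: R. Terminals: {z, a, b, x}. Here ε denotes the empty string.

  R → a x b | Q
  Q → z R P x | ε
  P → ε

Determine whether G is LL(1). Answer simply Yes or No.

Yes

FIRST(R) = {ε, a, z}
FIRST(Q) = {ε, z}
FIRST(P) = {ε}
FOLLOW(R) = {$, x}
FOLLOW(Q) = {$, x}
FOLLOW(P) = {x}
Each cell of M receives at most one production.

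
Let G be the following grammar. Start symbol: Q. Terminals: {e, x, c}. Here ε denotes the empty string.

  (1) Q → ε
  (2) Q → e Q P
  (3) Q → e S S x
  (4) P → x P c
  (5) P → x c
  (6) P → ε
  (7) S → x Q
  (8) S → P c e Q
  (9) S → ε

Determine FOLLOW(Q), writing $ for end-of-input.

{$, c, x}

FIRST(Q) = {ε, e}
FIRST(P) = {ε, x}
FIRST(S) = {ε, c, x}  (via P c e Q)
FOLLOW(Q) includes $ since Q is the start symbol.
FOLLOW(S): in Q→e S S x (occurrence 1), S is followed by S x with FIRST {c, x}; in Q→e S S x (occurrence 2), S is followed by x with FIRST {x}. Thus FOLLOW(S) = {c, x}.
FOLLOW(Q): in Q→e Q P, Q is followed by P with FIRST {ε, x}; in Q→e Q P, the suffix after Q is nullable (adds nothing new); in S→x Q, the suffix after Q is empty, so FOLLOW(Q) ⊇ FOLLOW(S) = {c, x}; in S→P c e Q, the suffix after Q is empty, so FOLLOW(Q) ⊇ FOLLOW(S) = {c, x}. Thus FOLLOW(Q) = {$, c, x}.
FOLLOW(P): in Q→e Q P, the suffix after P is empty, so FOLLOW(P) ⊇ FOLLOW(Q) = {$, c, x}; in P→x P c, P is followed by c with FIRST {c}; in S→P c e Q, P is followed by c e Q with FIRST {c}. Thus FOLLOW(P) = {$, c, x}.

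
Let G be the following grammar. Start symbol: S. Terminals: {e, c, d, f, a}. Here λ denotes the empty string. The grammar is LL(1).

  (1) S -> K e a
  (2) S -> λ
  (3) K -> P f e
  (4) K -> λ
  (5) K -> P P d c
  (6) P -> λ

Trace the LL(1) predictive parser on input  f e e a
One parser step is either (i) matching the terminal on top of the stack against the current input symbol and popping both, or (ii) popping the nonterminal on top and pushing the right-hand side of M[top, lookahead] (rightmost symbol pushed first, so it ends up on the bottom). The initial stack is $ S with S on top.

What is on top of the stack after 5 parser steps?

e

step 1: stack=$ S  input=f e e a $  — expand S -> K e a
step 2: stack=$ a e K  input=f e e a $  — expand K -> P f e
step 3: stack=$ a e e f P  input=f e e a $  — expand P -> λ
step 4: stack=$ a e e f  input=f e e a $  — match f
step 5: stack=$ a e e  input=e e a $  — match e
Stack after step 5: $ a e (top = e).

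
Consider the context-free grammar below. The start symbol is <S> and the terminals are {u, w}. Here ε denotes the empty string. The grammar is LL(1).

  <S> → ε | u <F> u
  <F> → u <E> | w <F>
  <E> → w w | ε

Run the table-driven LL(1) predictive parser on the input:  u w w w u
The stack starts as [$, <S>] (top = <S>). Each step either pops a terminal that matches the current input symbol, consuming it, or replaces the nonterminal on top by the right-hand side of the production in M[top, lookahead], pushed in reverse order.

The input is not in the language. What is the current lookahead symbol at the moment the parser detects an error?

step 1: stack=$ <S>  input=u w w w u $  — expand <S> → u <F> u
step 2: stack=$ u <F> u  input=u w w w u $  — match u
step 3: stack=$ u <F>  input=w w w u $  — expand <F> → w <F>
step 4: stack=$ u <F> w  input=w w w u $  — match w
step 5: stack=$ u <F>  input=w w u $  — expand <F> → w <F>
step 6: stack=$ u <F> w  input=w w u $  — match w
step 7: stack=$ u <F>  input=w u $  — expand <F> → w <F>
step 8: stack=$ u <F> w  input=w u $  — match w
step 9: stack=$ u <F>  input=u $  — expand <F> → u <E>
step 10: stack=$ u <E> u  input=u $  — match u
step 11: stack=$ u <E>  input=$  — error: M[<E>, $] is empty

$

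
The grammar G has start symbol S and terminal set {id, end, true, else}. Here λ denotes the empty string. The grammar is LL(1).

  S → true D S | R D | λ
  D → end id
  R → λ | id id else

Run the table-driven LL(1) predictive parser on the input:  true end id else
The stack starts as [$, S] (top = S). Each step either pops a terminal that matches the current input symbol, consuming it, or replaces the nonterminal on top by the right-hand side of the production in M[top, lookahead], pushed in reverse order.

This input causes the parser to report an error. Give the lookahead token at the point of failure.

else

     Stack       Input               Action
  1  $ S         true end id else $  expand S → true D S
  2  $ S D true  true end id else $  match true
  3  $ S D       end id else $       expand D → end id
  4  $ S id end  end id else $       match end
  5  $ S id      id else $           match id
  6  $ S         else $              error: M[S, else] is empty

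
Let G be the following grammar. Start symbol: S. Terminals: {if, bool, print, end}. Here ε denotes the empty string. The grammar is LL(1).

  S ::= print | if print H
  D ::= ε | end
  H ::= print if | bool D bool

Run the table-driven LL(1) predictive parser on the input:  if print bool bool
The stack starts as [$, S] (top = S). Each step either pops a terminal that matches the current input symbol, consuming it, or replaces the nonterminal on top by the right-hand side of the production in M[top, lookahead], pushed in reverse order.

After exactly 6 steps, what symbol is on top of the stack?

bool

step 1: stack=$ S  input=if print bool bool $  — expand S ::= if print H
step 2: stack=$ H print if  input=if print bool bool $  — match if
step 3: stack=$ H print  input=print bool bool $  — match print
step 4: stack=$ H  input=bool bool $  — expand H ::= bool D bool
step 5: stack=$ bool D bool  input=bool bool $  — match bool
step 6: stack=$ bool D  input=bool $  — expand D ::= ε
Stack after step 6: $ bool (top = bool).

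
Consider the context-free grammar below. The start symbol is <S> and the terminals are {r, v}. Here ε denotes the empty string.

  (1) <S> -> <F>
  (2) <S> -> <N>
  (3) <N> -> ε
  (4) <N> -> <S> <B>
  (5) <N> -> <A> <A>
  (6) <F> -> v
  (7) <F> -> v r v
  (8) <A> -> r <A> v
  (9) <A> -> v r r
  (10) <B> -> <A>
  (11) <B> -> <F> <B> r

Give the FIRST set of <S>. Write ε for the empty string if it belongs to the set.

{ε, r, v}

FIRST(<F>) = {v}
FIRST(<A>) = {r, v}
FIRST(<B>) = {r, v}  (via <A>, <F> <B> r)
FIRST(<S>) = {ε, r, v}  (via <F>, <N>)
FIRST(<N>) = {ε, r, v}  (via <S> <B>, <A> <A>)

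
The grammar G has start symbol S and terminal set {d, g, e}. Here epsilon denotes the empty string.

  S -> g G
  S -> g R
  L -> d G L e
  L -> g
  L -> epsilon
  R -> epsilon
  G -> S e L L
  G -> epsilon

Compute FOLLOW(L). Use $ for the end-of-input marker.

{$, d, e, g}

FIRST(S): from S->g G we get {g}; from S->g R we get {g}. So FIRST(S) = {g}.
FIRST(L): from L->d G L e we get {d}; from L->g we get {g}; from L->epsilon we get {epsilon}. So FIRST(L) = {epsilon, d, g}.
FIRST(R): from R->epsilon we get {epsilon}. So FIRST(R) = {epsilon}.
FIRST(G): from G->S e L L we get {g}; from G->epsilon we get {epsilon}. So FIRST(G) = {epsilon, g}.
FOLLOW(S) includes $ since S is the start symbol.
FOLLOW(S): in G->S e L L, S is followed by e L L with FIRST {e}. Thus FOLLOW(S) = {$, e}.
FOLLOW(R): in S->g R, the suffix after R is empty, so FOLLOW(R) ⊇ FOLLOW(S) = {$, e}. Thus FOLLOW(R) = {$, e}.
FOLLOW(G): in S->g G, the suffix after G is empty, so FOLLOW(G) ⊇ FOLLOW(S) = {$, e}; in L->d G L e, G is followed by L e with FIRST {d, e, g}. Thus FOLLOW(G) = {$, d, e, g}.
FOLLOW(L): in L->d G L e, L is followed by e with FIRST {e}; in G->S e L L (occurrence 1), L is followed by L with FIRST {epsilon, d, g}; in G->S e L L (occurrence 1), the suffix after L is nullable, so FOLLOW(L) ⊇ FOLLOW(G) = {$, d, e, g}; in G->S e L L (occurrence 2), the suffix after L is empty, so FOLLOW(L) ⊇ FOLLOW(G) = {$, d, e, g}. Thus FOLLOW(L) = {$, d, e, g}.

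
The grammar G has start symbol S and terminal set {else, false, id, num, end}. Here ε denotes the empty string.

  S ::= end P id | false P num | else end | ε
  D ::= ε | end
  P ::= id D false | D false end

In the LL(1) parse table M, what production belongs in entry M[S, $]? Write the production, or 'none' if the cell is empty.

S ::= ε

FIRST(S): from S::=end P id we get {end}; from S::=false P num we get {false}; from S::=else end we get {else}; from S::=ε we get {ε}. So FIRST(S) = {ε, else, end, false}.
FIRST(D): from D::=ε we get {ε}; from D::=end we get {end}. So FIRST(D) = {ε, end}.
FIRST(P): from P::=id D false we get {id}; from P::=D false end we get {end, false}. So FIRST(P) = {end, false, id}.
FOLLOW(S) includes $ since S is the start symbol.
FOLLOW(S): S appears on no right-hand side. Thus FOLLOW(S) = {$}.
For S ::= end P id: FIRST(end P id) = {end}, so it goes in M[S, t] for t ∈ {end}.
For S ::= false P num: FIRST(false P num) = {false}, so it goes in M[S, t] for t ∈ {false}.
For S ::= else end: FIRST(else end) = {else}, so it goes in M[S, t] for t ∈ {else}.
For S ::= ε: FIRST(ε) = {ε}, so it goes in M[S, t] for t ∈ {}; since ε ∈ FIRST, also for every t ∈ FOLLOW(S) = {$}.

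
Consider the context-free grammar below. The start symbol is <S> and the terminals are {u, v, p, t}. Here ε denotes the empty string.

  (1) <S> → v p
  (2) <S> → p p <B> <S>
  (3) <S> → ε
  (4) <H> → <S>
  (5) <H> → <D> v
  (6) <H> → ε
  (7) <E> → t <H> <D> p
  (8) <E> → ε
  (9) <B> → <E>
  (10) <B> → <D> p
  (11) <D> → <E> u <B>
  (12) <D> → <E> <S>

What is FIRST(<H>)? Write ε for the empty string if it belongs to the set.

FIRST(<S>): from <S>→v p we get {v}; from <S>→p p <B> <S> we get {p}; from <S>→ε we get {ε}. So FIRST(<S>) = {ε, p, v}.
FIRST(<E>): from <E>→t <H> <D> p we get {t}; from <E>→ε we get {ε}. So FIRST(<E>) = {ε, t}.
FIRST(<D>): from <D>→<E> u <B> we get {t, u}; from <D>→<E> <S> we get {ε, p, t, v}. So FIRST(<D>) = {ε, p, t, u, v}.
FIRST(<H>): from <H>→<S> we get {ε, p, v}; from <H>→<D> v we get {p, t, u, v}; from <H>→ε we get {ε}. So FIRST(<H>) = {ε, p, t, u, v}.
FIRST(<B>): from <B>→<E> we get {ε, t}; from <B>→<D> p we get {p, t, u, v}. So FIRST(<B>) = {ε, p, t, u, v}.

{ε, p, t, u, v}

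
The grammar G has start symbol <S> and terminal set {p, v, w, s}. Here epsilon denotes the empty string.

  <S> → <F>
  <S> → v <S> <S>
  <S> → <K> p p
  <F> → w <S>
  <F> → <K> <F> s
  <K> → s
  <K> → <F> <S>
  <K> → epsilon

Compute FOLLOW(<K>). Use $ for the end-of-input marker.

{p, s, w}

FIRST(<S>) = {p, s, v, w}  (via <F>, <K> p p)
FIRST(<F>) = {s, w}  (via <K> <F> s)
FIRST(<K>) = {epsilon, s, w}  (via <F> <S>)
FOLLOW(<S>) includes $ since <S> is the start symbol.
FOLLOW(<K>): in <S>→<K> p p, <K> is followed by p p with FIRST {p}; in <F>→<K> <F> s, <K> is followed by <F> s with FIRST {s, w}. Thus FOLLOW(<K>) = {p, s, w}.
FOLLOW(<S>): in <S>→v <S> <S> (occurrence 1), <S> is followed by <S> with FIRST {p, s, v, w}; in <S>→v <S> <S> (occurrence 2), the suffix after <S> is empty (adds nothing new); in <F>→w <S>, the suffix after <S> is empty, so FOLLOW(<S>) ⊇ FOLLOW(<F>) = {$, p, s, v, w}; in <K>→<F> <S>, the suffix after <S> is empty, so FOLLOW(<S>) ⊇ FOLLOW(<K>) = {p, s, w}. Thus FOLLOW(<S>) = {$, p, s, v, w}.
FOLLOW(<F>): in <S>→<F>, the suffix after <F> is empty, so FOLLOW(<F>) ⊇ FOLLOW(<S>) = {$, p, s, v, w}; in <F>→<K> <F> s, <F> is followed by s with FIRST {s}; in <K>→<F> <S>, <F> is followed by <S> with FIRST {p, s, v, w}. Thus FOLLOW(<F>) = {$, p, s, v, w}.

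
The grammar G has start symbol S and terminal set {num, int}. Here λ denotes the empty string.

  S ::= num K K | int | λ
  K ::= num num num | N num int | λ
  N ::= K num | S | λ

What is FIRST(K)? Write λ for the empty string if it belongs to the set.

{λ, int, num}

FIRST(S): from S::=num K K we get {num}; from S::=int we get {int}; from S::=λ we get {λ}. So FIRST(S) = {λ, int, num}.
FIRST(K): from K::=num num num we get {num}; from K::=N num int we get {int, num}; from K::=λ we get {λ}. So FIRST(K) = {λ, int, num}.
FIRST(N): from N::=K num we get {int, num}; from N::=S we get {λ, int, num}; from N::=λ we get {λ}. So FIRST(N) = {λ, int, num}.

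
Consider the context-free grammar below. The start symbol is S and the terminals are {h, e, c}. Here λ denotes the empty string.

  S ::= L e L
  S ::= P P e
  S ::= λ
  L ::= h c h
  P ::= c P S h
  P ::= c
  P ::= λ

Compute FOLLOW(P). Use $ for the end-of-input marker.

FIRST(L): from L::=h c h we get {h}. So FIRST(L) = {h}.
FIRST(P): from P::=c P S h we get {c}; from P::=c we get {c}; from P::=λ we get {λ}. So FIRST(P) = {λ, c}.
FIRST(S): from S::=L e L we get {h}; from S::=P P e we get {c, e}; from S::=λ we get {λ}. So FIRST(S) = {λ, c, e, h}.
FOLLOW(S) includes $ since S is the start symbol.
FOLLOW(S): in P::=c P S h, S is followed by h with FIRST {h}. Thus FOLLOW(S) = {$, h}.
FOLLOW(L): in S::=L e L (occurrence 1), L is followed by e L with FIRST {e}; in S::=L e L (occurrence 2), the suffix after L is empty, so FOLLOW(L) ⊇ FOLLOW(S) = {$, h}. Thus FOLLOW(L) = {$, e, h}.
FOLLOW(P): in S::=P P e (occurrence 1), P is followed by P e with FIRST {c, e}; in S::=P P e (occurrence 2), P is followed by e with FIRST {e}; in P::=c P S h, P is followed by S h with FIRST {c, e, h}. Thus FOLLOW(P) = {c, e, h}.

{c, e, h}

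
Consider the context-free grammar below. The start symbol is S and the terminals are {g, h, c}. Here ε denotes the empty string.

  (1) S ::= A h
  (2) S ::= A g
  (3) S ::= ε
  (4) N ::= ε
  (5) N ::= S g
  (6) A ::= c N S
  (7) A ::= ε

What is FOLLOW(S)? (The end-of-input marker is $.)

{$, g, h}

FIRST(A) = {ε, c}
FIRST(S) = {ε, c, g, h}  (via A h, A g)
FIRST(N) = {ε, c, g, h}  (via S g)
FOLLOW(S) includes $ since S is the start symbol.
FOLLOW(A): in S::=A h, A is followed by h with FIRST {h}; in S::=A g, A is followed by g with FIRST {g}. Thus FOLLOW(A) = {g, h}.
FOLLOW(S): in N::=S g, S is followed by g with FIRST {g}; in A::=c N S, the suffix after S is empty, so FOLLOW(S) ⊇ FOLLOW(A) = {g, h}. Thus FOLLOW(S) = {$, g, h}.
FOLLOW(N): in A::=c N S, N is followed by S with FIRST {ε, c, g, h}; in A::=c N S, the suffix after N is nullable, so FOLLOW(N) ⊇ FOLLOW(A) = {g, h}. Thus FOLLOW(N) = {c, g, h}.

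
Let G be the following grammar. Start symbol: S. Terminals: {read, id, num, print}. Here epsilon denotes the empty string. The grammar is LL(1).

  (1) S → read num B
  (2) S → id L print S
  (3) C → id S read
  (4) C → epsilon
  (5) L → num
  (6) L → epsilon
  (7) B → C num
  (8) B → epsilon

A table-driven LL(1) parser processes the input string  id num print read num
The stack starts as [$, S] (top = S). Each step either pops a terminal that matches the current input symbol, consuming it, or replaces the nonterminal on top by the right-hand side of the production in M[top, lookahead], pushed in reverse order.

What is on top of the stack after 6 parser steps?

read

     Stack           Input                    Action
  1  $ S             id num print read num $  expand S → id L print S
  2  $ S print L id  id num print read num $  match id
  3  $ S print L     num print read num $     expand L → num
  4  $ S print num   num print read num $     match num
  5  $ S print       print read num $         match print
  6  $ S             read num $               expand S → read num B
Stack after step 6: $ B num read (top = read).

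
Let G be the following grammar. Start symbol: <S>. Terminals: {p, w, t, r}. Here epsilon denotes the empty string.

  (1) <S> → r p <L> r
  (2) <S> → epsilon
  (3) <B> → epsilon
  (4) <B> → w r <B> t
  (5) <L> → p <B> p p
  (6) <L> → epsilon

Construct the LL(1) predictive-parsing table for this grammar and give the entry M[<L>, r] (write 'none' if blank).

<L> → epsilon

FIRST(<S>) = {epsilon, r}
FIRST(<B>) = {epsilon, w}
FIRST(<L>) = {epsilon, p}
FOLLOW(<S>) includes $ since <S> is the start symbol.
FOLLOW(<L>): in <S>→r p <L> r, <L> is followed by r with FIRST {r}. Thus FOLLOW(<L>) = {r}.
For <L> → p <B> p p: FIRST(p <B> p p) = {p}, so it goes in M[<L>, t] for t ∈ {p}.
For <L> → epsilon: FIRST(epsilon) = {epsilon}, so it goes in M[<L>, t] for t ∈ {}; since epsilon ∈ FIRST, also for every t ∈ FOLLOW(<L>) = {r}.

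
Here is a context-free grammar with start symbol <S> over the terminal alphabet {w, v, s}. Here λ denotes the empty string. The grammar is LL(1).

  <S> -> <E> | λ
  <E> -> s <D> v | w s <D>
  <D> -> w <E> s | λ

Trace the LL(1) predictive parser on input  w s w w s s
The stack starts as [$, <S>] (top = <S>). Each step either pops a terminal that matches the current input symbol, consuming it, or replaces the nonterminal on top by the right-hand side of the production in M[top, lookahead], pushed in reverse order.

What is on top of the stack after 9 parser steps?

<D>

     Stack        Input          Action
  1  $ <S>        w s w w s s $  expand <S> -> <E>
  2  $ <E>        w s w w s s $  expand <E> -> w s <D>
  3  $ <D> s w    w s w w s s $  match w
  4  $ <D> s      s w w s s $    match s
  5  $ <D>        w w s s $      expand <D> -> w <E> s
  6  $ s <E> w    w w s s $      match w
  7  $ s <E>      w s s $        expand <E> -> w s <D>
  8  $ s <D> s w  w s s $        match w
  9  $ s <D> s    s s $          match s
Stack after step 9: $ s <D> (top = <D>).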